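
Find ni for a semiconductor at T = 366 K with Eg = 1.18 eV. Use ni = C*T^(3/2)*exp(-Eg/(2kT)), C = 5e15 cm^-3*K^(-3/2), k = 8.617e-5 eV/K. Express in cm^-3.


Step 1: Compute kT = 8.617e-5 * 366 = 0.03153822 eV
Step 2: Exponent = -Eg/(2kT) = -1.18/(2*0.03153822) = -18.70746
Step 3: T^(3/2) = 366^1.5 = 7001.99
Step 4: ni = 5e15 * 7001.99 * exp(-18.70746) = 2.63e+11 cm^-3

2.63e+11


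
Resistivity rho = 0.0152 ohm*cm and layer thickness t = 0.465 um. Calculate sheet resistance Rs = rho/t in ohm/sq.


Step 1: Convert thickness to cm: t = 0.465 um = 4.6500e-05 cm
Step 2: Rs = rho / t = 0.0152 / 4.6500e-05
Step 3: Rs = 326.9 ohm/sq

326.9


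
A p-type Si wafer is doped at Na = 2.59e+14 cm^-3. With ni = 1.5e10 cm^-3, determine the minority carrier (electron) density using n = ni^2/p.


Step 1: Majority hole concentration p ≈ Na = 2.59e+14 cm^-3
Step 2: n = ni^2 / Na = (1.5e10)^2 / 2.59e+14
Step 3: n = 8.69e+05 cm^-3

8.69e+05


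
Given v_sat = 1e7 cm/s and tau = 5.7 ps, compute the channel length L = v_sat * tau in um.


Step 1: tau in seconds = 5.7 ps * 1e-12 = 5.7000e-12 s
Step 2: L = v_sat * tau = 1e7 * 5.7000e-12 = 5.7000e-05 cm
Step 3: L in um = 5.7000e-05 * 1e4 = 0.57 um

0.57


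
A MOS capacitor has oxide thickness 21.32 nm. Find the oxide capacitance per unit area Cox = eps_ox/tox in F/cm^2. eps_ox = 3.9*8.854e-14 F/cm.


Step 1: eps_ox = 3.9 * 8.854e-14 = 3.45306e-13 F/cm
Step 2: tox in cm = 21.32 nm * 1e-7 = 2.1320e-06 cm
Step 3: Cox = 3.45306e-13 / 2.1320e-06 = 1.62e-07 F/cm^2

1.62e-07


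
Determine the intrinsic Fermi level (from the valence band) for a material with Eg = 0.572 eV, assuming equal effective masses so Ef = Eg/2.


Step 1: For an intrinsic semiconductor, the Fermi level sits at midgap.
Step 2: Ef = Eg / 2 = 0.572 / 2 = 0.286 eV

0.286


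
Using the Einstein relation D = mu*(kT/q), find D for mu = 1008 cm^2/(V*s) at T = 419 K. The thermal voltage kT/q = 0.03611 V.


Step 1: D = mu * (kT/q)
Step 2: D = 1008 * 0.03611
Step 3: D = 36.4 cm^2/s

36.4


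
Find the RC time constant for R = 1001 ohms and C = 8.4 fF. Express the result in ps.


Step 1: tau = R * C
Step 2: tau = 1001 * 8.4 fF = 1001 * 8.4e-15 F
Step 3: tau = 8.4084e-12 s = 8.4084 ps

8.4084


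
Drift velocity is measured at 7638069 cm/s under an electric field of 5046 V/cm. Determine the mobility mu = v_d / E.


Step 1: mu = v_d / E
Step 2: mu = 7638069 / 5046
Step 3: mu = 1513.69 cm^2/(V*s)

1513.69


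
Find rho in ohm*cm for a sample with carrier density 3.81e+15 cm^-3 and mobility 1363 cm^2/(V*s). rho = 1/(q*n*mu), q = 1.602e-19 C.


Step 1: sigma = q * n * mu = 1.602e-19 * 3.81e+15 * 1363 = 8.31923e-01 S/cm
Step 2: rho = 1 / sigma = 1 / 8.31923e-01 = 1.202 ohm*cm

1.202


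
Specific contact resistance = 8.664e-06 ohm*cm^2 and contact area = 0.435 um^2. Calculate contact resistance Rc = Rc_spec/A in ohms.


Step 1: Convert area to cm^2: 0.435 um^2 = 4.3500e-09 cm^2
Step 2: Rc = Rc_spec / A = 8.664e-06 / 4.3500e-09
Step 3: Rc = 1.99e+03 ohms

1.99e+03


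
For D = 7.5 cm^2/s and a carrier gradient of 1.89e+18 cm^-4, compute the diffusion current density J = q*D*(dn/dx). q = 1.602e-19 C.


Step 1: J = q * D * (dn/dx)
Step 2: J = 1.602e-19 * 7.5 * 1.89e+18
Step 3: J = 2.27e+00 A/cm^2

2.27e+00


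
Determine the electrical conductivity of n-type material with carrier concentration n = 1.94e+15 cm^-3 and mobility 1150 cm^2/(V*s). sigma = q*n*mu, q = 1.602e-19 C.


Step 1: sigma = q * n * mu
Step 2: sigma = 1.602e-19 * 1.94e+15 * 1150
Step 3: sigma = 3.574e-01 S/cm

3.574e-01


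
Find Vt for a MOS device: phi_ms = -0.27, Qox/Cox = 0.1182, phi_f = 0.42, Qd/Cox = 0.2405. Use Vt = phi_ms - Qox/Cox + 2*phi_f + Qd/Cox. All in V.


Step 1: Vt = phi_ms - Qox/Cox + 2*phi_f + Qd/Cox
Step 2: Vt = -0.27 - 0.1182 + 2*0.42 + 0.2405
Step 3: Vt = -0.27 - 0.1182 + 0.84 + 0.2405
Step 4: Vt = 0.6923 V

0.6923


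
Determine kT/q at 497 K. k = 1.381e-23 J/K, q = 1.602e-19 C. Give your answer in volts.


Step 1: kT = 1.381e-23 * 497 = 6.86357e-21 J
Step 2: Vt = kT/q = 6.86357e-21 / 1.602e-19
Step 3: Vt = 0.04284 V

0.04284


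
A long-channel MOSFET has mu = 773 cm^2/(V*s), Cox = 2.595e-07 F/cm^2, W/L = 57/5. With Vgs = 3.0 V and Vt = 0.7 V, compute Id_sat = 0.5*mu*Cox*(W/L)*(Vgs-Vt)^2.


Step 1: Overdrive voltage Vov = Vgs - Vt = 3.0 - 0.7 = 2.3 V
Step 2: W/L = 57/5 = 11.4
Step 3: Id = 0.5 * 773 * 2.595e-07 * 11.4 * 2.3^2
Step 4: Id = 6.05e-03 A

6.05e-03


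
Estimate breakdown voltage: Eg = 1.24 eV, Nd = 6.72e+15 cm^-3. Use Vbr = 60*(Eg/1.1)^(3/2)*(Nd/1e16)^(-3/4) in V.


Step 1: Eg/1.1 = 1.24/1.1 = 1.127273
Step 2: (Eg/1.1)^1.5 = 1.127273^1.5 = 1.196861
Step 3: (Nd/1e16)^(-0.75) = (0.672)^(-0.75) = 1.347327
Step 4: Vbr = 60 * 1.196861 * 1.347327 = 96.8 V

96.8


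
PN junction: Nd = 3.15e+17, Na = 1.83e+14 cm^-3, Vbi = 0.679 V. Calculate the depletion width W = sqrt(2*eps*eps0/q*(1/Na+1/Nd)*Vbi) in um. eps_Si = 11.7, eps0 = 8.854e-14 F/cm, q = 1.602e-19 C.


Step 1: 1/Na + 1/Nd = 1/1.83e+14 + 1/3.15e+17 = 5.46766e-15
Step 2: 2*eps*eps0/q = 2*11.7*8.854e-14/1.602e-19 = 1.293281e+07
Step 3: W^2 = 1.293281e+07 * 5.46766e-15 * 0.679 = 4.80136e-08
Step 4: W = sqrt(4.80136e-08) = 2.191e-04 cm = 2.191 um

2.191


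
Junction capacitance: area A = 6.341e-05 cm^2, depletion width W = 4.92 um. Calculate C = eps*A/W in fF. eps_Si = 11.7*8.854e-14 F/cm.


Step 1: eps_Si = 11.7 * 8.854e-14 = 1.035918e-12 F/cm
Step 2: W in cm = 4.92 * 1e-4 = 4.92e-04 cm
Step 3: C = 1.035918e-12 * 6.341e-05 / 4.92e-04 = 1.335113e-13 F
Step 4: C = 133.51 fF

133.51


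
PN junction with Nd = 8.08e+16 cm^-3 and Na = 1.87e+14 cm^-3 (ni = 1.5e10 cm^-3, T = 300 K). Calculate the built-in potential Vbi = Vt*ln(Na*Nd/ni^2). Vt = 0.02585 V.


Step 1: Compute Na*Nd/ni^2 = 1.87e+14 * 8.08e+16 / (1.5e10)^2 = 6.7154e+10
Step 2: ln(6.7154e+10) = 24.9303
Step 3: Vbi = 0.02585 * 24.9303 = 0.644 V

0.644


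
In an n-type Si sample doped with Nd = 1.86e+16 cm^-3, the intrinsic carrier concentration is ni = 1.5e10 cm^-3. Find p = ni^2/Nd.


Step 1: Since Nd >> ni, n ≈ Nd = 1.86e+16 cm^-3
Step 2: p = ni^2 / n = (1.5e10)^2 / 1.86e+16
Step 3: p = 2.25e20 / 1.86e+16 = 1.21e+04 cm^-3

1.21e+04


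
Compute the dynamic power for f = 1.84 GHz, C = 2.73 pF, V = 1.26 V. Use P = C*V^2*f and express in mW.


Step 1: V^2 = 1.26^2 = 1.5876 V^2
Step 2: P = C*V^2*f = 2.73e-12 F * 1.5876 * 1.84e9 Hz
Step 3: P = 7.97483232e-03 W
Step 4: P = 7.975 mW

7.975


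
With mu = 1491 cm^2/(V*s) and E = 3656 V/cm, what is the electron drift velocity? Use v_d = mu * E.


Step 1: v_d = mu * E
Step 2: v_d = 1491 * 3656 = 5451096
Step 3: v_d = 5.45e+06 cm/s

5.45e+06


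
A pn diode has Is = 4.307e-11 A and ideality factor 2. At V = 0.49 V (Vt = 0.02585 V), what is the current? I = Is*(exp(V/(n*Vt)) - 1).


Step 1: V/(n*Vt) = 0.49/(2*0.02585) = 9.4778
Step 2: exp(9.4778) = 1.3066e+04
Step 3: I = 4.307e-11 * (1.3066e+04 - 1) = 5.63e-07 A

5.63e-07


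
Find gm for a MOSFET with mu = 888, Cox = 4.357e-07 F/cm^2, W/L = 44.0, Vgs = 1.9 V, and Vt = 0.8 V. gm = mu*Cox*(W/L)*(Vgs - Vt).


Step 1: Vov = Vgs - Vt = 1.9 - 0.8 = 1.1 V
Step 2: gm = mu * Cox * (W/L) * Vov
Step 3: gm = 888 * 4.357e-07 * 44.0 * 1.1 = 1.87e-02 S

1.87e-02


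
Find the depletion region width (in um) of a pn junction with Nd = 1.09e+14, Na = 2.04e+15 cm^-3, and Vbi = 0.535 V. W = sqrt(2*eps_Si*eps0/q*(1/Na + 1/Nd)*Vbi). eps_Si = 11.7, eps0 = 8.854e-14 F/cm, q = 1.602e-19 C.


Step 1: 1/Na + 1/Nd = 1/2.04e+15 + 1/1.09e+14 = 9.66451e-15
Step 2: 2*eps*eps0/q = 2*11.7*8.854e-14/1.602e-19 = 1.293281e+07
Step 3: W^2 = 1.293281e+07 * 9.66451e-15 * 0.535 = 6.68693e-08
Step 4: W = sqrt(6.68693e-08) = 2.586e-04 cm = 2.586 um

2.586


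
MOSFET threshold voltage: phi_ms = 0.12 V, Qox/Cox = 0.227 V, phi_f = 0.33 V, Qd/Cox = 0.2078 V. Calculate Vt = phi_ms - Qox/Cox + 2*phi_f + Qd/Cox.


Step 1: Vt = phi_ms - Qox/Cox + 2*phi_f + Qd/Cox
Step 2: Vt = 0.12 - 0.227 + 2*0.33 + 0.2078
Step 3: Vt = 0.12 - 0.227 + 0.66 + 0.2078
Step 4: Vt = 0.7608 V

0.7608


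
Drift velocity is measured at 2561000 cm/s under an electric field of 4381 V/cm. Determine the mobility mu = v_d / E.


Step 1: mu = v_d / E
Step 2: mu = 2561000 / 4381
Step 3: mu = 584.57 cm^2/(V*s)

584.57


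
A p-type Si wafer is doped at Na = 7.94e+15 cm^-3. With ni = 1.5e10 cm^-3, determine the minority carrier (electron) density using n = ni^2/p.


Step 1: Majority hole concentration p ≈ Na = 7.94e+15 cm^-3
Step 2: n = ni^2 / Na = (1.5e10)^2 / 7.94e+15
Step 3: n = 2.83e+04 cm^-3

2.83e+04


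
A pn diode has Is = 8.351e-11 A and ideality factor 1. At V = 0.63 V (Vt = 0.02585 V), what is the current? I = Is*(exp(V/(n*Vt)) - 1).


Step 1: V/(n*Vt) = 0.63/(1*0.02585) = 24.3714
Step 2: exp(24.3714) = 3.8403e+10
Step 3: I = 8.351e-11 * (3.8403e+10 - 1) = 3.21e+00 A

3.21e+00


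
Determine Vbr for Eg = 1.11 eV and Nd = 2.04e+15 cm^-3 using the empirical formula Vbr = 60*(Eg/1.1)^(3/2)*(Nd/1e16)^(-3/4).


Step 1: Eg/1.1 = 1.11/1.1 = 1.009091
Step 2: (Eg/1.1)^1.5 = 1.009091^1.5 = 1.013667
Step 3: (Nd/1e16)^(-0.75) = (0.204)^(-0.75) = 3.294408
Step 4: Vbr = 60 * 1.013667 * 3.294408 = 200.4 V

200.4


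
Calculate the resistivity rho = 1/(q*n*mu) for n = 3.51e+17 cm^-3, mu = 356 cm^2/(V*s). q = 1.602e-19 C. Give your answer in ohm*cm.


Step 1: sigma = q * n * mu = 1.602e-19 * 3.51e+17 * 356 = 2.00180e+01 S/cm
Step 2: rho = 1 / sigma = 1 / 2.00180e+01 = 0.04996 ohm*cm

0.04996


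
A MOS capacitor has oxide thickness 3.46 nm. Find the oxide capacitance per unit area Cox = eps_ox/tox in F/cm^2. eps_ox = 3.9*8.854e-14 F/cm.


Step 1: eps_ox = 3.9 * 8.854e-14 = 3.45306e-13 F/cm
Step 2: tox in cm = 3.46 nm * 1e-7 = 3.4600e-07 cm
Step 3: Cox = 3.45306e-13 / 3.4600e-07 = 9.98e-07 F/cm^2

9.98e-07


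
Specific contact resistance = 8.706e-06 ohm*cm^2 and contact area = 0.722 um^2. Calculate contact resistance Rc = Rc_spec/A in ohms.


Step 1: Convert area to cm^2: 0.722 um^2 = 7.2200e-09 cm^2
Step 2: Rc = Rc_spec / A = 8.706e-06 / 7.2200e-09
Step 3: Rc = 1.21e+03 ohms

1.21e+03


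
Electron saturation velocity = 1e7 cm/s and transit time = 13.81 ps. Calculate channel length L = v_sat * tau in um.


Step 1: tau in seconds = 13.81 ps * 1e-12 = 1.3810e-11 s
Step 2: L = v_sat * tau = 1e7 * 1.3810e-11 = 1.3810e-04 cm
Step 3: L in um = 1.3810e-04 * 1e4 = 1.381 um

1.381


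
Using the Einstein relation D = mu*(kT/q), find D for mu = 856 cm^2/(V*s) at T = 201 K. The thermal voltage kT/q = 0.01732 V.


Step 1: D = mu * (kT/q)
Step 2: D = 856 * 0.01732
Step 3: D = 14.83 cm^2/s

14.83


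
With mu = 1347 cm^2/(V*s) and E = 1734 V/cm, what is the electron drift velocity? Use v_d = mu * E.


Step 1: v_d = mu * E
Step 2: v_d = 1347 * 1734 = 2335698
Step 3: v_d = 2.34e+06 cm/s

2.34e+06


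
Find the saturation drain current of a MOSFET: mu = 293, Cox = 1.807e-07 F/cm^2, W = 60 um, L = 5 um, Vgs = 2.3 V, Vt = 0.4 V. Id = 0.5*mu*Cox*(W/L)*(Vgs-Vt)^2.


Step 1: Overdrive voltage Vov = Vgs - Vt = 2.3 - 0.4 = 1.9 V
Step 2: W/L = 60/5 = 12
Step 3: Id = 0.5 * 293 * 1.807e-07 * 12 * 1.9^2
Step 4: Id = 1.15e-03 A

1.15e-03


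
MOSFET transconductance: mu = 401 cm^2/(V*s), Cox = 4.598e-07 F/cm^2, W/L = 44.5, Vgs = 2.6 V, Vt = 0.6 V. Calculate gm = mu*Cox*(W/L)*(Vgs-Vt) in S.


Step 1: Vov = Vgs - Vt = 2.6 - 0.6 = 2.0 V
Step 2: gm = mu * Cox * (W/L) * Vov
Step 3: gm = 401 * 4.598e-07 * 44.5 * 2.0 = 1.64e-02 S

1.64e-02


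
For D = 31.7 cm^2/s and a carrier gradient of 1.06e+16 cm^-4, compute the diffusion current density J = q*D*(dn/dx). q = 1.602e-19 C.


Step 1: J = q * D * (dn/dx)
Step 2: J = 1.602e-19 * 31.7 * 1.06e+16
Step 3: J = 5.38e-02 A/cm^2

5.38e-02


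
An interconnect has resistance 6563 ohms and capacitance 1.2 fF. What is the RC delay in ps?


Step 1: tau = R * C
Step 2: tau = 6563 * 1.2 fF = 6563 * 1.2e-15 F
Step 3: tau = 7.8756e-12 s = 7.8756 ps

7.8756


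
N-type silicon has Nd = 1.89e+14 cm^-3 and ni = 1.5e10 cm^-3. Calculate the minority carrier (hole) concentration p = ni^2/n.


Step 1: Since Nd >> ni, n ≈ Nd = 1.89e+14 cm^-3
Step 2: p = ni^2 / n = (1.5e10)^2 / 1.89e+14
Step 3: p = 2.25e20 / 1.89e+14 = 1.19e+06 cm^-3

1.19e+06


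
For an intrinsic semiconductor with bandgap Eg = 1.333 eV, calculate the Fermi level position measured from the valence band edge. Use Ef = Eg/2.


Step 1: For an intrinsic semiconductor, the Fermi level sits at midgap.
Step 2: Ef = Eg / 2 = 1.333 / 2 = 0.6665 eV

0.6665


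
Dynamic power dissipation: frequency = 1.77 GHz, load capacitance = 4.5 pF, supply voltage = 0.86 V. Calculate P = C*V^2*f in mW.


Step 1: V^2 = 0.86^2 = 0.7396 V^2
Step 2: P = C*V^2*f = 4.5e-12 F * 0.7396 * 1.77e9 Hz
Step 3: P = 5.890914e-03 W
Step 4: P = 5.891 mW

5.891


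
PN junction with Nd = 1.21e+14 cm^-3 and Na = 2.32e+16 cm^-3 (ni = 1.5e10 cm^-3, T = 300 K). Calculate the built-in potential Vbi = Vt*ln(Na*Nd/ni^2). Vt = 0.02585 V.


Step 1: Compute Na*Nd/ni^2 = 2.32e+16 * 1.21e+14 / (1.5e10)^2 = 1.2476e+10
Step 2: ln(1.2476e+10) = 23.2471
Step 3: Vbi = 0.02585 * 23.2471 = 0.601 V

0.601


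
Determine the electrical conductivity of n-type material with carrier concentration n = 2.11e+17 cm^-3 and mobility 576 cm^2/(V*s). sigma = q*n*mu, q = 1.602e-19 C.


Step 1: sigma = q * n * mu
Step 2: sigma = 1.602e-19 * 2.11e+17 * 576
Step 3: sigma = 1.947e+01 S/cm

1.947e+01


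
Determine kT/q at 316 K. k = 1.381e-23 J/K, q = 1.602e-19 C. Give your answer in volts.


Step 1: kT = 1.381e-23 * 316 = 4.36396e-21 J
Step 2: Vt = kT/q = 4.36396e-21 / 1.602e-19
Step 3: Vt = 0.02724 V

0.02724


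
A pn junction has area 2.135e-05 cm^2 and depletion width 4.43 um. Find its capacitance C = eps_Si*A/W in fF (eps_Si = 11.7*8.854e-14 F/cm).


Step 1: eps_Si = 11.7 * 8.854e-14 = 1.035918e-12 F/cm
Step 2: W in cm = 4.43 * 1e-4 = 4.43e-04 cm
Step 3: C = 1.035918e-12 * 2.135e-05 / 4.43e-04 = 4.992517e-14 F
Step 4: C = 49.93 fF

49.93


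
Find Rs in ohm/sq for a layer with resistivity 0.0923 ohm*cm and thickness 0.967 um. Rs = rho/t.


Step 1: Convert thickness to cm: t = 0.967 um = 9.6700e-05 cm
Step 2: Rs = rho / t = 0.0923 / 9.6700e-05
Step 3: Rs = 954.5 ohm/sq

954.5


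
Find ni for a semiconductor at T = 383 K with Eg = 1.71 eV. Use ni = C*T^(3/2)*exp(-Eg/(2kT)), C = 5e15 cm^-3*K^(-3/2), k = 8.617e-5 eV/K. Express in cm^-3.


Step 1: Compute kT = 8.617e-5 * 383 = 0.03300311 eV
Step 2: Exponent = -Eg/(2kT) = -1.71/(2*0.03300311) = -25.90665
Step 3: T^(3/2) = 383^1.5 = 7495.46
Step 4: ni = 5e15 * 7495.46 * exp(-25.90665) = 2.10e+08 cm^-3

2.10e+08


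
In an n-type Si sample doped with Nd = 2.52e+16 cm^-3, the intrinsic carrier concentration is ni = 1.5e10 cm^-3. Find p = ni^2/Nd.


Step 1: Since Nd >> ni, n ≈ Nd = 2.52e+16 cm^-3
Step 2: p = ni^2 / n = (1.5e10)^2 / 2.52e+16
Step 3: p = 2.25e20 / 2.52e+16 = 8.93e+03 cm^-3

8.93e+03


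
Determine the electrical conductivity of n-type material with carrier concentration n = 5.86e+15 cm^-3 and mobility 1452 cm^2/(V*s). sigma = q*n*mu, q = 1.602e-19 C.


Step 1: sigma = q * n * mu
Step 2: sigma = 1.602e-19 * 5.86e+15 * 1452
Step 3: sigma = 1.363e+00 S/cm

1.363e+00


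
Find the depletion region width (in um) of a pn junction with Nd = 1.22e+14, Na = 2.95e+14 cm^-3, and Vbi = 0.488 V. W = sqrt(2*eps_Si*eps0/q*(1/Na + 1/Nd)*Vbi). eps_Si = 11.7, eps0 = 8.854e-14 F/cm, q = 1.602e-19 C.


Step 1: 1/Na + 1/Nd = 1/2.95e+14 + 1/1.22e+14 = 1.15866e-14
Step 2: 2*eps*eps0/q = 2*11.7*8.854e-14/1.602e-19 = 1.293281e+07
Step 3: W^2 = 1.293281e+07 * 1.15866e-14 * 0.488 = 7.31255e-08
Step 4: W = sqrt(7.31255e-08) = 2.704e-04 cm = 2.704 um

2.704


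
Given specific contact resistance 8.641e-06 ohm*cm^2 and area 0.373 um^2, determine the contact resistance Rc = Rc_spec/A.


Step 1: Convert area to cm^2: 0.373 um^2 = 3.7300e-09 cm^2
Step 2: Rc = Rc_spec / A = 8.641e-06 / 3.7300e-09
Step 3: Rc = 2.32e+03 ohms

2.32e+03


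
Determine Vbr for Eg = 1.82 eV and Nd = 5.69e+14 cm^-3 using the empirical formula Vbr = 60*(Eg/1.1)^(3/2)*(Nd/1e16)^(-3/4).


Step 1: Eg/1.1 = 1.82/1.1 = 1.654545
Step 2: (Eg/1.1)^1.5 = 1.654545^1.5 = 2.128227
Step 3: (Nd/1e16)^(-0.75) = (0.0569)^(-0.75) = 8.583527
Step 4: Vbr = 60 * 2.128227 * 8.583527 = 1096.1 V

1096.1


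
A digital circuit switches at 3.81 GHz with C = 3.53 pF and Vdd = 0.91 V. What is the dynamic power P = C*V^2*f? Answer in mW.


Step 1: V^2 = 0.91^2 = 0.8281 V^2
Step 2: P = C*V^2*f = 3.53e-12 F * 0.8281 * 3.81e9 Hz
Step 3: P = 1.113736533e-02 W
Step 4: P = 11.137 mW

11.137


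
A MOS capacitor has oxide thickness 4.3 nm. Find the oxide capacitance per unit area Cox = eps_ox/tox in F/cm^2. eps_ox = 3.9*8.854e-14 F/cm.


Step 1: eps_ox = 3.9 * 8.854e-14 = 3.45306e-13 F/cm
Step 2: tox in cm = 4.3 nm * 1e-7 = 4.3000e-07 cm
Step 3: Cox = 3.45306e-13 / 4.3000e-07 = 8.03e-07 F/cm^2

8.03e-07


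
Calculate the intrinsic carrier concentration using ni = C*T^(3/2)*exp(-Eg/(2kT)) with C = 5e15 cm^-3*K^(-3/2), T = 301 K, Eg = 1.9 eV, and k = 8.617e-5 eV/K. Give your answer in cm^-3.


Step 1: Compute kT = 8.617e-5 * 301 = 0.02593717 eV
Step 2: Exponent = -Eg/(2kT) = -1.9/(2*0.02593717) = -36.62697
Step 3: T^(3/2) = 301^1.5 = 5222.15
Step 4: ni = 5e15 * 5222.15 * exp(-36.62697) = 3.24e+03 cm^-3

3.24e+03


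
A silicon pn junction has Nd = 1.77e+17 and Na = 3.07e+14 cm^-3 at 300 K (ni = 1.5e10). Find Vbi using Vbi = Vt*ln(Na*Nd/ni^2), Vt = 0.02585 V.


Step 1: Compute Na*Nd/ni^2 = 3.07e+14 * 1.77e+17 / (1.5e10)^2 = 2.4151e+11
Step 2: ln(2.4151e+11) = 26.2102
Step 3: Vbi = 0.02585 * 26.2102 = 0.678 V

0.678


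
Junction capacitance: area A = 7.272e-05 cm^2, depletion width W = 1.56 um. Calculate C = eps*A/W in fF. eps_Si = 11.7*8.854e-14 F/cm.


Step 1: eps_Si = 11.7 * 8.854e-14 = 1.035918e-12 F/cm
Step 2: W in cm = 1.56 * 1e-4 = 1.56e-04 cm
Step 3: C = 1.035918e-12 * 7.272e-05 / 1.56e-04 = 4.828972e-13 F
Step 4: C = 482.9 fF

482.9


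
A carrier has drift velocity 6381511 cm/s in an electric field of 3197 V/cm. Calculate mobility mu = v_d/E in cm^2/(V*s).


Step 1: mu = v_d / E
Step 2: mu = 6381511 / 3197
Step 3: mu = 1996.09 cm^2/(V*s)

1996.09


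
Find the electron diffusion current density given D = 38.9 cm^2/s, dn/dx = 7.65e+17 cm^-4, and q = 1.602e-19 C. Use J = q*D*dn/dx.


Step 1: J = q * D * (dn/dx)
Step 2: J = 1.602e-19 * 38.9 * 7.65e+17
Step 3: J = 4.77e+00 A/cm^2

4.77e+00


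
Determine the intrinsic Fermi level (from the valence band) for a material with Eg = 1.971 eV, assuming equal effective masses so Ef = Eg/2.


Step 1: For an intrinsic semiconductor, the Fermi level sits at midgap.
Step 2: Ef = Eg / 2 = 1.971 / 2 = 0.9855 eV

0.9855


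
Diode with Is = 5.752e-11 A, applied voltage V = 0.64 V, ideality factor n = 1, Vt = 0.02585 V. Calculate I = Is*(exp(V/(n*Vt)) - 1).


Step 1: V/(n*Vt) = 0.64/(1*0.02585) = 24.7582
Step 2: exp(24.7582) = 5.6539e+10
Step 3: I = 5.752e-11 * (5.6539e+10 - 1) = 3.25e+00 A

3.25e+00


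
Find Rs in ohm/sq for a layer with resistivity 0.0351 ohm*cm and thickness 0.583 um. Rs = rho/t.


Step 1: Convert thickness to cm: t = 0.583 um = 5.8300e-05 cm
Step 2: Rs = rho / t = 0.0351 / 5.8300e-05
Step 3: Rs = 602.1 ohm/sq

602.1


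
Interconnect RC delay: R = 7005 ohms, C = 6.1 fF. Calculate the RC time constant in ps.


Step 1: tau = R * C
Step 2: tau = 7005 * 6.1 fF = 7005 * 6.1e-15 F
Step 3: tau = 4.27305e-11 s = 42.7305 ps

42.7305


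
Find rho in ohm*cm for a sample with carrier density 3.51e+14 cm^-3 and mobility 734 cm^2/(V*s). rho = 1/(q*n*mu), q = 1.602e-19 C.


Step 1: sigma = q * n * mu = 1.602e-19 * 3.51e+14 * 734 = 4.12730e-02 S/cm
Step 2: rho = 1 / sigma = 1 / 4.12730e-02 = 24.23 ohm*cm

24.23


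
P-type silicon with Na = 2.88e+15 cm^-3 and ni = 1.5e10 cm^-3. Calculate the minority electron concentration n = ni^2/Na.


Step 1: Majority hole concentration p ≈ Na = 2.88e+15 cm^-3
Step 2: n = ni^2 / Na = (1.5e10)^2 / 2.88e+15
Step 3: n = 7.81e+04 cm^-3

7.81e+04


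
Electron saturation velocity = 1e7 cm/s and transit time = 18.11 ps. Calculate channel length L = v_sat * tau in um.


Step 1: tau in seconds = 18.11 ps * 1e-12 = 1.8110e-11 s
Step 2: L = v_sat * tau = 1e7 * 1.8110e-11 = 1.8110e-04 cm
Step 3: L in um = 1.8110e-04 * 1e4 = 1.811 um

1.811


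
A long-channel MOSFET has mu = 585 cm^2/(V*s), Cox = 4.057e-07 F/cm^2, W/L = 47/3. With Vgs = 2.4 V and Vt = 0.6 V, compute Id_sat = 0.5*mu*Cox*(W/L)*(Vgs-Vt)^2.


Step 1: Overdrive voltage Vov = Vgs - Vt = 2.4 - 0.6 = 1.8 V
Step 2: W/L = 47/3 = 15.6667
Step 3: Id = 0.5 * 585 * 4.057e-07 * 15.6667 * 1.8^2
Step 4: Id = 6.02e-03 A

6.02e-03


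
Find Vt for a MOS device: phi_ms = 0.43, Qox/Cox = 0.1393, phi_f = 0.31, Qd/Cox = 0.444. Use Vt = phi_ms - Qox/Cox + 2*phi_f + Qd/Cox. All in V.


Step 1: Vt = phi_ms - Qox/Cox + 2*phi_f + Qd/Cox
Step 2: Vt = 0.43 - 0.1393 + 2*0.31 + 0.444
Step 3: Vt = 0.43 - 0.1393 + 0.62 + 0.444
Step 4: Vt = 1.3547 V

1.3547


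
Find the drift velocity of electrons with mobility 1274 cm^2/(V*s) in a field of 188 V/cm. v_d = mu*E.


Step 1: v_d = mu * E
Step 2: v_d = 1274 * 188 = 239512
Step 3: v_d = 2.40e+05 cm/s

2.40e+05


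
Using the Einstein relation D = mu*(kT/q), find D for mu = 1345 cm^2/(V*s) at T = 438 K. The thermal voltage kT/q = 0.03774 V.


Step 1: D = mu * (kT/q)
Step 2: D = 1345 * 0.03774
Step 3: D = 50.76 cm^2/s

50.76


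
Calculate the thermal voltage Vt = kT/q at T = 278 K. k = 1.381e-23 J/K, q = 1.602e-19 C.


Step 1: kT = 1.381e-23 * 278 = 3.83918e-21 J
Step 2: Vt = kT/q = 3.83918e-21 / 1.602e-19
Step 3: Vt = 0.02396 V

0.02396


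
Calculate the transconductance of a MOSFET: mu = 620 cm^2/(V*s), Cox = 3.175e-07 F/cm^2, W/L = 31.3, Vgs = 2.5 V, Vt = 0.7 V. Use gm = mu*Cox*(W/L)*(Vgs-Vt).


Step 1: Vov = Vgs - Vt = 2.5 - 0.7 = 1.8 V
Step 2: gm = mu * Cox * (W/L) * Vov
Step 3: gm = 620 * 3.175e-07 * 31.3 * 1.8 = 1.11e-02 S

1.11e-02


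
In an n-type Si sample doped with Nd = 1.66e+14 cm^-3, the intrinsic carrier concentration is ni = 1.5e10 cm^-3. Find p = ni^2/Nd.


Step 1: Since Nd >> ni, n ≈ Nd = 1.66e+14 cm^-3
Step 2: p = ni^2 / n = (1.5e10)^2 / 1.66e+14
Step 3: p = 2.25e20 / 1.66e+14 = 1.36e+06 cm^-3

1.36e+06


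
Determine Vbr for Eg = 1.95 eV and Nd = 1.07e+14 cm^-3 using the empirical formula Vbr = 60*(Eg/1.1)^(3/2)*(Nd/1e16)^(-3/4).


Step 1: Eg/1.1 = 1.95/1.1 = 1.772727
Step 2: (Eg/1.1)^1.5 = 1.772727^1.5 = 2.360276
Step 3: (Nd/1e16)^(-0.75) = (0.0107)^(-0.75) = 30.058144
Step 4: Vbr = 60 * 2.360276 * 30.058144 = 4256.7 V

4256.7


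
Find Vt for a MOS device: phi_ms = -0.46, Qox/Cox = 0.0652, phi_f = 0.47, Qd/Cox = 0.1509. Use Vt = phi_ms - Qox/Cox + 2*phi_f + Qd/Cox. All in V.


Step 1: Vt = phi_ms - Qox/Cox + 2*phi_f + Qd/Cox
Step 2: Vt = -0.46 - 0.0652 + 2*0.47 + 0.1509
Step 3: Vt = -0.46 - 0.0652 + 0.94 + 0.1509
Step 4: Vt = 0.5657 V

0.5657


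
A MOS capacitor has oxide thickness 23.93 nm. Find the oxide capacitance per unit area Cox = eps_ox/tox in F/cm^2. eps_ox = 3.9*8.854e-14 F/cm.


Step 1: eps_ox = 3.9 * 8.854e-14 = 3.45306e-13 F/cm
Step 2: tox in cm = 23.93 nm * 1e-7 = 2.3930e-06 cm
Step 3: Cox = 3.45306e-13 / 2.3930e-06 = 1.44e-07 F/cm^2

1.44e-07


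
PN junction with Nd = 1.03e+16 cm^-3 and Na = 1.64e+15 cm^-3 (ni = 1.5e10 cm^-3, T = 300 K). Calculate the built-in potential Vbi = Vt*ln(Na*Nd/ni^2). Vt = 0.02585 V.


Step 1: Compute Na*Nd/ni^2 = 1.64e+15 * 1.03e+16 / (1.5e10)^2 = 7.5076e+10
Step 2: ln(7.5076e+10) = 25.0418
Step 3: Vbi = 0.02585 * 25.0418 = 0.647 V

0.647


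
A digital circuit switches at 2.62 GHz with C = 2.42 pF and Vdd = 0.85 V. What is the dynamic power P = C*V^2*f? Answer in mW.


Step 1: V^2 = 0.85^2 = 0.7225 V^2
Step 2: P = C*V^2*f = 2.42e-12 F * 0.7225 * 2.62e9 Hz
Step 3: P = 4.580939e-03 W
Step 4: P = 4.581 mW

4.581


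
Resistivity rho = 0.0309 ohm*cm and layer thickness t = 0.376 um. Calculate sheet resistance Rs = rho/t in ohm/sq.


Step 1: Convert thickness to cm: t = 0.376 um = 3.7600e-05 cm
Step 2: Rs = rho / t = 0.0309 / 3.7600e-05
Step 3: Rs = 821.8 ohm/sq

821.8


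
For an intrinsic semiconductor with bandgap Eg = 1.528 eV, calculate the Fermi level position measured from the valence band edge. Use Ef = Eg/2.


Step 1: For an intrinsic semiconductor, the Fermi level sits at midgap.
Step 2: Ef = Eg / 2 = 1.528 / 2 = 0.764 eV

0.764


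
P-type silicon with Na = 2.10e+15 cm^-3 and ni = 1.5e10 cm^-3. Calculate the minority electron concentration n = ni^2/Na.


Step 1: Majority hole concentration p ≈ Na = 2.10e+15 cm^-3
Step 2: n = ni^2 / Na = (1.5e10)^2 / 2.10e+15
Step 3: n = 1.07e+05 cm^-3

1.07e+05


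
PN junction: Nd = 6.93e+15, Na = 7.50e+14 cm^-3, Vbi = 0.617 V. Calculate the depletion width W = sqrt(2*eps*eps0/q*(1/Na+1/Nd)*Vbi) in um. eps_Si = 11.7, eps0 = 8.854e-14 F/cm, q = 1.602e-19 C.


Step 1: 1/Na + 1/Nd = 1/7.50e+14 + 1/6.93e+15 = 1.47763e-15
Step 2: 2*eps*eps0/q = 2*11.7*8.854e-14/1.602e-19 = 1.293281e+07
Step 3: W^2 = 1.293281e+07 * 1.47763e-15 * 0.617 = 1.17908e-08
Step 4: W = sqrt(1.17908e-08) = 1.086e-04 cm = 1.086 um

1.086


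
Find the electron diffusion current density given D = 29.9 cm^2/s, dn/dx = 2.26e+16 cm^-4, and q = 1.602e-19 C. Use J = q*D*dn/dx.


Step 1: J = q * D * (dn/dx)
Step 2: J = 1.602e-19 * 29.9 * 2.26e+16
Step 3: J = 1.08e-01 A/cm^2

1.08e-01


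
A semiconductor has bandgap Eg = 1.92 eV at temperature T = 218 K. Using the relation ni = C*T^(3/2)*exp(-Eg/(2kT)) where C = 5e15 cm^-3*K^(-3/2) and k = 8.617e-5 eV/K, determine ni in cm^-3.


Step 1: Compute kT = 8.617e-5 * 218 = 0.01878506 eV
Step 2: Exponent = -Eg/(2kT) = -1.92/(2*0.01878506) = -51.10444
Step 3: T^(3/2) = 218^1.5 = 3218.73
Step 4: ni = 5e15 * 3218.73 * exp(-51.10444) = 1.03e-03 cm^-3

1.03e-03


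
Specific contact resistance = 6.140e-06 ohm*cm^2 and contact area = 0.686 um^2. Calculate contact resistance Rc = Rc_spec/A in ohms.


Step 1: Convert area to cm^2: 0.686 um^2 = 6.8600e-09 cm^2
Step 2: Rc = Rc_spec / A = 6.140e-06 / 6.8600e-09
Step 3: Rc = 8.95e+02 ohms

8.95e+02


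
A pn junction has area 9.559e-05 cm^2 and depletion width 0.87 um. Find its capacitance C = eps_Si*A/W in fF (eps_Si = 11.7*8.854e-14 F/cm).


Step 1: eps_Si = 11.7 * 8.854e-14 = 1.035918e-12 F/cm
Step 2: W in cm = 0.87 * 1e-4 = 8.70e-05 cm
Step 3: C = 1.035918e-12 * 9.559e-05 / 8.70e-05 = 1.138200e-12 F
Step 4: C = 1138.2 fF

1138.2


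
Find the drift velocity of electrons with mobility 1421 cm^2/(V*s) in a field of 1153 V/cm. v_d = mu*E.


Step 1: v_d = mu * E
Step 2: v_d = 1421 * 1153 = 1638413
Step 3: v_d = 1.64e+06 cm/s

1.64e+06


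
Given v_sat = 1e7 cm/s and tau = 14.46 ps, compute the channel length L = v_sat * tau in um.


Step 1: tau in seconds = 14.46 ps * 1e-12 = 1.4460e-11 s
Step 2: L = v_sat * tau = 1e7 * 1.4460e-11 = 1.4460e-04 cm
Step 3: L in um = 1.4460e-04 * 1e4 = 1.446 um

1.446


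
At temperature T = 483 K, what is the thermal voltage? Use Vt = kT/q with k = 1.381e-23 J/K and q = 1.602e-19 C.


Step 1: kT = 1.381e-23 * 483 = 6.67023e-21 J
Step 2: Vt = kT/q = 6.67023e-21 / 1.602e-19
Step 3: Vt = 0.04164 V

0.04164


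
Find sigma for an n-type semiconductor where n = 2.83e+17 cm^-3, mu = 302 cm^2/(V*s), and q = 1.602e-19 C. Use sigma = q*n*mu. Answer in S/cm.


Step 1: sigma = q * n * mu
Step 2: sigma = 1.602e-19 * 2.83e+17 * 302
Step 3: sigma = 1.369e+01 S/cm

1.369e+01


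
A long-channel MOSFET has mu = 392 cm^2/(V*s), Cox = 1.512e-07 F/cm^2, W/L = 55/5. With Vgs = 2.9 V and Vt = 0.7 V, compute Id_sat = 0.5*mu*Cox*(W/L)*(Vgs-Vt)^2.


Step 1: Overdrive voltage Vov = Vgs - Vt = 2.9 - 0.7 = 2.2 V
Step 2: W/L = 55/5 = 11
Step 3: Id = 0.5 * 392 * 1.512e-07 * 11 * 2.2^2
Step 4: Id = 1.58e-03 A

1.58e-03


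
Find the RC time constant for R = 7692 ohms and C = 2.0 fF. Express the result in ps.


Step 1: tau = R * C
Step 2: tau = 7692 * 2.0 fF = 7692 * 2.0e-15 F
Step 3: tau = 1.5384e-11 s = 15.384 ps

15.384


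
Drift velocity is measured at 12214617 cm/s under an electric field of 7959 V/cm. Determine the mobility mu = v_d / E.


Step 1: mu = v_d / E
Step 2: mu = 12214617 / 7959
Step 3: mu = 1534.69 cm^2/(V*s)

1534.69


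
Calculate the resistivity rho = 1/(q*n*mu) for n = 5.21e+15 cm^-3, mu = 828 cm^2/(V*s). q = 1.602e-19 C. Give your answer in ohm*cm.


Step 1: sigma = q * n * mu = 1.602e-19 * 5.21e+15 * 828 = 6.91084e-01 S/cm
Step 2: rho = 1 / sigma = 1 / 6.91084e-01 = 1.447 ohm*cm

1.447


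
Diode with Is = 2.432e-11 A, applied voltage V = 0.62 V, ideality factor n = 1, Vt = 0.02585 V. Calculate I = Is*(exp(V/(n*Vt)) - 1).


Step 1: V/(n*Vt) = 0.62/(1*0.02585) = 23.9845
Step 2: exp(23.9845) = 2.6082e+10
Step 3: I = 2.432e-11 * (2.6082e+10 - 1) = 6.34e-01 A

6.34e-01


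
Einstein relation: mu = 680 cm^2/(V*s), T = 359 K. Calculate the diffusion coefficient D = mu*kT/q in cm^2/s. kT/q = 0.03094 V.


Step 1: D = mu * (kT/q)
Step 2: D = 680 * 0.03094
Step 3: D = 21.04 cm^2/s

21.04


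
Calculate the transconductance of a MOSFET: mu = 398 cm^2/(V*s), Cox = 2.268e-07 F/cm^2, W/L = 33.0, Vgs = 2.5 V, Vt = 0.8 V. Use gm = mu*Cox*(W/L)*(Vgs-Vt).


Step 1: Vov = Vgs - Vt = 2.5 - 0.8 = 1.7 V
Step 2: gm = mu * Cox * (W/L) * Vov
Step 3: gm = 398 * 2.268e-07 * 33.0 * 1.7 = 5.06e-03 S

5.06e-03


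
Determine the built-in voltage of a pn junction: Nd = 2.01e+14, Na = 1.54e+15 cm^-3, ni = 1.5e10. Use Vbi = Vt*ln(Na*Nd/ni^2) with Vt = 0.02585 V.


Step 1: Compute Na*Nd/ni^2 = 1.54e+15 * 2.01e+14 / (1.5e10)^2 = 1.3757e+09
Step 2: ln(1.3757e+09) = 21.0422
Step 3: Vbi = 0.02585 * 21.0422 = 0.544 V

0.544


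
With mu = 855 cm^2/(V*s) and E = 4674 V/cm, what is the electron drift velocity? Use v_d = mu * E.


Step 1: v_d = mu * E
Step 2: v_d = 855 * 4674 = 3996270
Step 3: v_d = 4.00e+06 cm/s

4.00e+06


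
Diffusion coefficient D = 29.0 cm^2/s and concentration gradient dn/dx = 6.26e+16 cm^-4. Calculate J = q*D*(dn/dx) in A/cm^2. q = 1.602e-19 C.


Step 1: J = q * D * (dn/dx)
Step 2: J = 1.602e-19 * 29.0 * 6.26e+16
Step 3: J = 2.91e-01 A/cm^2

2.91e-01


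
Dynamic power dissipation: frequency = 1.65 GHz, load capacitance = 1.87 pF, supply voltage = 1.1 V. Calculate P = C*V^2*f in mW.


Step 1: V^2 = 1.1^2 = 1.21 V^2
Step 2: P = C*V^2*f = 1.87e-12 F * 1.21 * 1.65e9 Hz
Step 3: P = 3.733455e-03 W
Step 4: P = 3.733 mW

3.733


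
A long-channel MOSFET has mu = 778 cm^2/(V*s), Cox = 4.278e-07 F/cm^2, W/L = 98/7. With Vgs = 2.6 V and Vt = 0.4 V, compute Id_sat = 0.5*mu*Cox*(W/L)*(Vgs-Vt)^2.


Step 1: Overdrive voltage Vov = Vgs - Vt = 2.6 - 0.4 = 2.2 V
Step 2: W/L = 98/7 = 14
Step 3: Id = 0.5 * 778 * 4.278e-07 * 14 * 2.2^2
Step 4: Id = 1.13e-02 A

1.13e-02


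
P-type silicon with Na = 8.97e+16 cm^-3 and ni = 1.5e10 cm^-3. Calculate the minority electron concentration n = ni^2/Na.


Step 1: Majority hole concentration p ≈ Na = 8.97e+16 cm^-3
Step 2: n = ni^2 / Na = (1.5e10)^2 / 8.97e+16
Step 3: n = 2.51e+03 cm^-3

2.51e+03


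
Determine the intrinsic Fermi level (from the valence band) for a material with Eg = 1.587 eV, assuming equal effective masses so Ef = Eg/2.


Step 1: For an intrinsic semiconductor, the Fermi level sits at midgap.
Step 2: Ef = Eg / 2 = 1.587 / 2 = 0.7935 eV

0.7935


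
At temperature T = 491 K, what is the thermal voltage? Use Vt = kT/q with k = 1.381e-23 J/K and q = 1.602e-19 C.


Step 1: kT = 1.381e-23 * 491 = 6.78071e-21 J
Step 2: Vt = kT/q = 6.78071e-21 / 1.602e-19
Step 3: Vt = 0.04233 V

0.04233


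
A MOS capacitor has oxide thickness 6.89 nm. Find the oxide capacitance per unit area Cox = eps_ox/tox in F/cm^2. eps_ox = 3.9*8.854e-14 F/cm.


Step 1: eps_ox = 3.9 * 8.854e-14 = 3.45306e-13 F/cm
Step 2: tox in cm = 6.89 nm * 1e-7 = 6.8900e-07 cm
Step 3: Cox = 3.45306e-13 / 6.8900e-07 = 5.01e-07 F/cm^2

5.01e-07


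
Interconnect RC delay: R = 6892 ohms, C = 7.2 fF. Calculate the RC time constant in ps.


Step 1: tau = R * C
Step 2: tau = 6892 * 7.2 fF = 6892 * 7.2e-15 F
Step 3: tau = 4.96224e-11 s = 49.6224 ps

49.6224


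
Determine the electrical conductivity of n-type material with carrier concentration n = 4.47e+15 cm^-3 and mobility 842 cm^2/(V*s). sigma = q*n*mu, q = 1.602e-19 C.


Step 1: sigma = q * n * mu
Step 2: sigma = 1.602e-19 * 4.47e+15 * 842
Step 3: sigma = 6.030e-01 S/cm

6.030e-01


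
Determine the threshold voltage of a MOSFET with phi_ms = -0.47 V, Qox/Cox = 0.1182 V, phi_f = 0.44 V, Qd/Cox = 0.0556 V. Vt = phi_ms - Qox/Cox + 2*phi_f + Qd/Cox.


Step 1: Vt = phi_ms - Qox/Cox + 2*phi_f + Qd/Cox
Step 2: Vt = -0.47 - 0.1182 + 2*0.44 + 0.0556
Step 3: Vt = -0.47 - 0.1182 + 0.88 + 0.0556
Step 4: Vt = 0.3474 V

0.3474


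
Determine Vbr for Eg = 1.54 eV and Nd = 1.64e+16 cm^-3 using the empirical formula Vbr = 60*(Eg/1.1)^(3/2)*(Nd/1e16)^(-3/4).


Step 1: Eg/1.1 = 1.54/1.1 = 1.400000
Step 2: (Eg/1.1)^1.5 = 1.400000^1.5 = 1.656502
Step 3: (Nd/1e16)^(-0.75) = (1.64)^(-0.75) = 0.690029
Step 4: Vbr = 60 * 1.656502 * 0.690029 = 68.6 V

68.6


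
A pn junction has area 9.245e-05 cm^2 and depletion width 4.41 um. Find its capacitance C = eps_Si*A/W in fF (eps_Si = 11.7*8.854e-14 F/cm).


Step 1: eps_Si = 11.7 * 8.854e-14 = 1.035918e-12 F/cm
Step 2: W in cm = 4.41 * 1e-4 = 4.41e-04 cm
Step 3: C = 1.035918e-12 * 9.245e-05 / 4.41e-04 = 2.171669e-13 F
Step 4: C = 217.17 fF

217.17


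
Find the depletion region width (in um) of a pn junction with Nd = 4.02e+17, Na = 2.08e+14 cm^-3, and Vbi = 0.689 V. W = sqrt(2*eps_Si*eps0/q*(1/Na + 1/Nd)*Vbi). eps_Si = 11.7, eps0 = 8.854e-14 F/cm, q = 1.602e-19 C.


Step 1: 1/Na + 1/Nd = 1/2.08e+14 + 1/4.02e+17 = 4.81018e-15
Step 2: 2*eps*eps0/q = 2*11.7*8.854e-14/1.602e-19 = 1.293281e+07
Step 3: W^2 = 1.293281e+07 * 4.81018e-15 * 0.689 = 4.28621e-08
Step 4: W = sqrt(4.28621e-08) = 2.070e-04 cm = 2.07 um

2.07


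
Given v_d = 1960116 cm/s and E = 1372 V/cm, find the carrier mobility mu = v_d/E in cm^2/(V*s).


Step 1: mu = v_d / E
Step 2: mu = 1960116 / 1372
Step 3: mu = 1428.66 cm^2/(V*s)

1428.66


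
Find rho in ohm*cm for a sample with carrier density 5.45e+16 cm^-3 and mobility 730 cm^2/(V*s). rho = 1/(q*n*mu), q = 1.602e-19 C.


Step 1: sigma = q * n * mu = 1.602e-19 * 5.45e+16 * 730 = 6.37356e+00 S/cm
Step 2: rho = 1 / sigma = 1 / 6.37356e+00 = 0.1569 ohm*cm

0.1569


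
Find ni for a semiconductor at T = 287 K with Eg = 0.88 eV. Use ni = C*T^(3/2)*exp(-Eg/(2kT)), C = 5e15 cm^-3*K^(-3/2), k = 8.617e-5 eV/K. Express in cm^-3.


Step 1: Compute kT = 8.617e-5 * 287 = 0.02473079 eV
Step 2: Exponent = -Eg/(2kT) = -0.88/(2*0.02473079) = -17.79159
Step 3: T^(3/2) = 287^1.5 = 4862.09
Step 4: ni = 5e15 * 4862.09 * exp(-17.79159) = 4.56e+11 cm^-3

4.56e+11


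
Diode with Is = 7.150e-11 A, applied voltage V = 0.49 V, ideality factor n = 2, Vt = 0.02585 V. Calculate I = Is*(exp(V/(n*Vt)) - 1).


Step 1: V/(n*Vt) = 0.49/(2*0.02585) = 9.4778
Step 2: exp(9.4778) = 1.3066e+04
Step 3: I = 7.150e-11 * (1.3066e+04 - 1) = 9.34e-07 A

9.34e-07


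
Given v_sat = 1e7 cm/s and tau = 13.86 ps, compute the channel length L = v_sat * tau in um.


Step 1: tau in seconds = 13.86 ps * 1e-12 = 1.3860e-11 s
Step 2: L = v_sat * tau = 1e7 * 1.3860e-11 = 1.3860e-04 cm
Step 3: L in um = 1.3860e-04 * 1e4 = 1.386 um

1.386


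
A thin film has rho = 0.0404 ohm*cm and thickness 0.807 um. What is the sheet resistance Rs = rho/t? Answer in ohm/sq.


Step 1: Convert thickness to cm: t = 0.807 um = 8.0700e-05 cm
Step 2: Rs = rho / t = 0.0404 / 8.0700e-05
Step 3: Rs = 500.6 ohm/sq

500.6


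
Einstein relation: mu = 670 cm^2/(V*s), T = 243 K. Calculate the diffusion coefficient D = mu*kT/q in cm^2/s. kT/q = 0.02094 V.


Step 1: D = mu * (kT/q)
Step 2: D = 670 * 0.02094
Step 3: D = 14.03 cm^2/s

14.03


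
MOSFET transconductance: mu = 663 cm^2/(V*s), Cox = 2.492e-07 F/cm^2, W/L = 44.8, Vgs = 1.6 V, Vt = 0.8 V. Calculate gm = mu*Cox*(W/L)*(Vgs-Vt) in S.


Step 1: Vov = Vgs - Vt = 1.6 - 0.8 = 0.8 V
Step 2: gm = mu * Cox * (W/L) * Vov
Step 3: gm = 663 * 2.492e-07 * 44.8 * 0.8 = 5.92e-03 S

5.92e-03


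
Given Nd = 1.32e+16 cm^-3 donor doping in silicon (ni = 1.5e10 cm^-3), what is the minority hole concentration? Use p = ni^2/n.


Step 1: Since Nd >> ni, n ≈ Nd = 1.32e+16 cm^-3
Step 2: p = ni^2 / n = (1.5e10)^2 / 1.32e+16
Step 3: p = 2.25e20 / 1.32e+16 = 1.70e+04 cm^-3

1.70e+04


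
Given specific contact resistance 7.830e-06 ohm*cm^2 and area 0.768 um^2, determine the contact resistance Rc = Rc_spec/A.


Step 1: Convert area to cm^2: 0.768 um^2 = 7.6800e-09 cm^2
Step 2: Rc = Rc_spec / A = 7.830e-06 / 7.6800e-09
Step 3: Rc = 1.02e+03 ohms

1.02e+03


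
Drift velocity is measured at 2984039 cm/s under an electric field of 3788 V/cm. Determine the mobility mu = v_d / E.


Step 1: mu = v_d / E
Step 2: mu = 2984039 / 3788
Step 3: mu = 787.76 cm^2/(V*s)

787.76


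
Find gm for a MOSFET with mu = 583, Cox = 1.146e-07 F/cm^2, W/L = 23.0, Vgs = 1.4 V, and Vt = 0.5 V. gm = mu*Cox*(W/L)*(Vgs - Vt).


Step 1: Vov = Vgs - Vt = 1.4 - 0.5 = 0.9 V
Step 2: gm = mu * Cox * (W/L) * Vov
Step 3: gm = 583 * 1.146e-07 * 23.0 * 0.9 = 1.38e-03 S

1.38e-03


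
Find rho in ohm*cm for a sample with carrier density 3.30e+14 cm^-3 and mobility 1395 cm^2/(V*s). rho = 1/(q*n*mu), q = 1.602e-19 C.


Step 1: sigma = q * n * mu = 1.602e-19 * 3.30e+14 * 1395 = 7.37481e-02 S/cm
Step 2: rho = 1 / sigma = 1 / 7.37481e-02 = 13.56 ohm*cm

13.56


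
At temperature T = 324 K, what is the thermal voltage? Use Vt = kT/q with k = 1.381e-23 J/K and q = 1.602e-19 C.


Step 1: kT = 1.381e-23 * 324 = 4.47444e-21 J
Step 2: Vt = kT/q = 4.47444e-21 / 1.602e-19
Step 3: Vt = 0.02793 V

0.02793


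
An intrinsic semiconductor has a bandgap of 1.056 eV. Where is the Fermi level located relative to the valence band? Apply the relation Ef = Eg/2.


Step 1: For an intrinsic semiconductor, the Fermi level sits at midgap.
Step 2: Ef = Eg / 2 = 1.056 / 2 = 0.528 eV

0.528


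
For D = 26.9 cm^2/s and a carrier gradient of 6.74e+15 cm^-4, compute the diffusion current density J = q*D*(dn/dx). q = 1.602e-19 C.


Step 1: J = q * D * (dn/dx)
Step 2: J = 1.602e-19 * 26.9 * 6.74e+15
Step 3: J = 2.90e-02 A/cm^2

2.90e-02


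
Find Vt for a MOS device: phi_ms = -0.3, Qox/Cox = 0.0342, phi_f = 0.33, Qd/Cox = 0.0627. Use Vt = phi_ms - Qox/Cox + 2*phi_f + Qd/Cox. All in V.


Step 1: Vt = phi_ms - Qox/Cox + 2*phi_f + Qd/Cox
Step 2: Vt = -0.3 - 0.0342 + 2*0.33 + 0.0627
Step 3: Vt = -0.3 - 0.0342 + 0.66 + 0.0627
Step 4: Vt = 0.3885 V

0.3885


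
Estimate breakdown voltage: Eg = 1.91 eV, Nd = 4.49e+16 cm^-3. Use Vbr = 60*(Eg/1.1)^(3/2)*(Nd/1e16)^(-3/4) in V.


Step 1: Eg/1.1 = 1.91/1.1 = 1.736364
Step 2: (Eg/1.1)^1.5 = 1.736364^1.5 = 2.288027
Step 3: (Nd/1e16)^(-0.75) = (4.49)^(-0.75) = 0.324202
Step 4: Vbr = 60 * 2.288027 * 0.324202 = 44.5 V

44.5


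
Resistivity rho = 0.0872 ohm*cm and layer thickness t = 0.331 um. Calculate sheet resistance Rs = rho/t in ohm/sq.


Step 1: Convert thickness to cm: t = 0.331 um = 3.3100e-05 cm
Step 2: Rs = rho / t = 0.0872 / 3.3100e-05
Step 3: Rs = 2634.4 ohm/sq

2634.4


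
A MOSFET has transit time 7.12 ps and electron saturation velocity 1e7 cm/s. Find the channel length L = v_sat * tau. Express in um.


Step 1: tau in seconds = 7.12 ps * 1e-12 = 7.1200e-12 s
Step 2: L = v_sat * tau = 1e7 * 7.1200e-12 = 7.1200e-05 cm
Step 3: L in um = 7.1200e-05 * 1e4 = 0.712 um

0.712


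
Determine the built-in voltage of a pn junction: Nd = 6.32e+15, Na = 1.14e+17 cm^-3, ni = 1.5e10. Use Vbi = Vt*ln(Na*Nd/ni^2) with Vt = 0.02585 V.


Step 1: Compute Na*Nd/ni^2 = 1.14e+17 * 6.32e+15 / (1.5e10)^2 = 3.2021e+12
Step 2: ln(3.2021e+12) = 28.7948
Step 3: Vbi = 0.02585 * 28.7948 = 0.744 V

0.744


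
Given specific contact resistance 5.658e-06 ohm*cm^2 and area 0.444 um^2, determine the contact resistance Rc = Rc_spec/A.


Step 1: Convert area to cm^2: 0.444 um^2 = 4.4400e-09 cm^2
Step 2: Rc = Rc_spec / A = 5.658e-06 / 4.4400e-09
Step 3: Rc = 1.27e+03 ohms

1.27e+03
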